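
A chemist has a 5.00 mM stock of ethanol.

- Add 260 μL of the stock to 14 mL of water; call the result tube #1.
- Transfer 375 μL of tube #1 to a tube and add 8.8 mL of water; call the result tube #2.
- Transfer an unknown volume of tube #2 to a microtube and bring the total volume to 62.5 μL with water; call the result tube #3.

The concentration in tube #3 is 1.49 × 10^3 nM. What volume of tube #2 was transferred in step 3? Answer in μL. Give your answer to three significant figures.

Step 1: 260 μL + 14 mL = 14260 μL total → factor 14260/260 = 54.846
Step 2: 375 μL + 8.8 mL = 9175 μL total → factor 9175/375 = 24.467
Step 3: v brought to 62.5 μL → factor = 62.5 μL/v
Product of known-step factors = 1341.9
Overall factor = 5.00 mM / (1.49 × 10^3 nM) = 3355.7
Step-3 factor = 3355.7 / 1341.9 = 2.5007
v = 62.5 μL / 2.5007 = 25.0 μL

25.0 μL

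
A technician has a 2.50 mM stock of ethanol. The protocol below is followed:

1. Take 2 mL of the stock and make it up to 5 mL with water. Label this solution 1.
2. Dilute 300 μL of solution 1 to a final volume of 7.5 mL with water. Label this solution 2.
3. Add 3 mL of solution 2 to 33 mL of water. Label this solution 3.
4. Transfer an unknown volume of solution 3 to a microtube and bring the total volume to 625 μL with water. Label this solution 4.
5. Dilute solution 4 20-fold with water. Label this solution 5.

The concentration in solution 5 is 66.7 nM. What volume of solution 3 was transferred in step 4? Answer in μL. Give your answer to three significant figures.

Step 1: 2 mL brought to 5 mL → factor 5/2 = 2.5
Step 2: 300 μL brought to 7.5 mL → factor 7500/300 = 25
Step 3: 3 mL + 33 mL = 36 mL total → factor 36/3 = 12
Step 4: v brought to 625 μL → factor = 625 μL/v
Step 5: 20-fold → factor 20
Product of known-step factors = 15000
Overall factor = 2.50 mM / (66.7 nM) = 37481
Step-4 factor = 37481 / 15000 = 2.4988
v = 625 μL / 2.4988 = 250 μL

250 μL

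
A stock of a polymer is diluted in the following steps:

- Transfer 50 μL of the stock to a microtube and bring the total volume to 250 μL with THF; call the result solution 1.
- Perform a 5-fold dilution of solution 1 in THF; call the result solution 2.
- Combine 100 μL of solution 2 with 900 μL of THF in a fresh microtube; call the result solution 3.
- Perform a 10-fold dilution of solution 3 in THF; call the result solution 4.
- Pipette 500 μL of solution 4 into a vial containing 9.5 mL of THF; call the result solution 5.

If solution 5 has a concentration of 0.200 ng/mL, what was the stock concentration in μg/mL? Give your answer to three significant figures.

10.0 μg/mL

Step 1: 50 μL brought to 250 μL → factor 250/50 = 5
Step 2: 5-fold → factor 5
Step 3: 100 μL + 900 μL = 1000 μL total → factor 1000/100 = 10
Step 4: 10-fold → factor 10
Step 5: 500 μL + 9.5 mL = 10000 μL total → factor 10000/500 = 20
Overall dilution factor = 5 × 5 × 10 × 10 × 20 = 50000
Stock = 0.200 ng/mL × 50000 = 1.000 × 10^4 ng/mL = 10.0 μg/mL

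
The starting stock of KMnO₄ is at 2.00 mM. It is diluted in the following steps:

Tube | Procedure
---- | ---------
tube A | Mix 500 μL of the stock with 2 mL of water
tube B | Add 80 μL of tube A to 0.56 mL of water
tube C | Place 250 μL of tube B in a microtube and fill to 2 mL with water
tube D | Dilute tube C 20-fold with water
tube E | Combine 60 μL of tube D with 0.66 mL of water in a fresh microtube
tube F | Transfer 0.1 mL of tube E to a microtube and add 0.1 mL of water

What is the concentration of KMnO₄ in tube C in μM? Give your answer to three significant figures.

Step 1: 500 μL + 2 mL = 2500 μL total → factor 2500/500 = 5
Step 2: 80 μL + 0.56 mL = 640 μL total → factor 640/80 = 8
Step 3: 250 μL brought to 2 mL → factor 2000/250 = 8
Dilution factor through tube C = 5 × 8 × 8 = 320
[tube C] = 2.00 mM / 320 = 0.006250 mM = 6.25 μM

6.25 μM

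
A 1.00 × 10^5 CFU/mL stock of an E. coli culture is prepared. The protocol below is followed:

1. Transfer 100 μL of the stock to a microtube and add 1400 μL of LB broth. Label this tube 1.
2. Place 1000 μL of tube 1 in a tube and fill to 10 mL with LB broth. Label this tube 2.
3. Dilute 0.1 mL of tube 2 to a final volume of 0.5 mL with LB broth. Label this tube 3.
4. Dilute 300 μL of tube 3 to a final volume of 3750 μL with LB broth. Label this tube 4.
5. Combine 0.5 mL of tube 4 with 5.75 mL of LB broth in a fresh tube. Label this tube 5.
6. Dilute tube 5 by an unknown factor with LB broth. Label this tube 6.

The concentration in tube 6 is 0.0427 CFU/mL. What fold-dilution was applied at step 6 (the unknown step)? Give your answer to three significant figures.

Step 1: 100 μL + 1400 μL = 1500 μL total → factor 1500/100 = 15
Step 2: 1000 μL brought to 10 mL → factor 10000/1000 = 10
Step 3: 0.1 mL brought to 0.5 mL → factor 0.5/0.1 = 5
Step 4: 300 μL brought to 3750 μL → factor 3750/300 = 12.5
Step 5: 0.5 mL + 5.75 mL = 6.25 mL total → factor 6.25/0.5 = 12.5
Step 6: unknown factor x
Product of known-step factors = 1.1719 × 10^5
Overall factor = 1.00 × 10^5 CFU/mL / (0.0427 CFU/mL) = 2.3419 × 10^6
x = 2.3419 × 10^6 / 1.1719 × 10^5 = 20.0

20.0-fold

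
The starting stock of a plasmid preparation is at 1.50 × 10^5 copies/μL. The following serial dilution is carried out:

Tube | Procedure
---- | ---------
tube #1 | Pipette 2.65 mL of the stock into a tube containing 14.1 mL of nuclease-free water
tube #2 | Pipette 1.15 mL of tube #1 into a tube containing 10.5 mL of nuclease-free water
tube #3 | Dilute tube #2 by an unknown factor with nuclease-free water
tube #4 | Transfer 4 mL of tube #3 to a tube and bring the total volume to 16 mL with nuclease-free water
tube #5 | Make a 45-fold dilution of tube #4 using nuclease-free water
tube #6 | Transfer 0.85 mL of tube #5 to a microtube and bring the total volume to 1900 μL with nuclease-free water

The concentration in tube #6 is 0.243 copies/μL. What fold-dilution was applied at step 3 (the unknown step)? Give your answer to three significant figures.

Step 1: 2.65 mL + 14.1 mL = 16.75 mL total → factor 16.75/2.65 = 6.3208
Step 2: 1.15 mL + 10.5 mL = 11.65 mL total → factor 11.65/1.15 = 10.13
Step 3: unknown factor x
Step 4: 4 mL brought to 16 mL → factor 16/4 = 4
Step 5: 45-fold → factor 45
Step 6: 0.85 mL brought to 1900 μL → factor 1.9/0.85 = 2.2353
Product of known-step factors = 25763
Overall factor = 1.50 × 10^5 copies/μL / (0.243 copies/μL) = 6.1728 × 10^5
x = 6.1728 × 10^5 / 25763 = 24.0

24.0-fold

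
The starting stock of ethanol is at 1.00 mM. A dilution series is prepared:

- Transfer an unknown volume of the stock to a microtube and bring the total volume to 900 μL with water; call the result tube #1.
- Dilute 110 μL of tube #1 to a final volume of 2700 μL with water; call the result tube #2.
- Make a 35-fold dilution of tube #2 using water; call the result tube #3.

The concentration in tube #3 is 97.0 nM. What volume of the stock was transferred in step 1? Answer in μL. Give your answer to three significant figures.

75.0 μL

Step 1: v brought to 900 μL → factor = 900 μL/v
Step 2: 110 μL brought to 2700 μL → factor 2700/110 = 24.545
Step 3: 35-fold → factor 35
Product of known-step factors = 859.09
Overall factor = 1.00 mM / (97.0 nM) = 10309
Step-1 factor = 10309 / 859.09 = 12
v = 900 μL / 12 = 75.0 μL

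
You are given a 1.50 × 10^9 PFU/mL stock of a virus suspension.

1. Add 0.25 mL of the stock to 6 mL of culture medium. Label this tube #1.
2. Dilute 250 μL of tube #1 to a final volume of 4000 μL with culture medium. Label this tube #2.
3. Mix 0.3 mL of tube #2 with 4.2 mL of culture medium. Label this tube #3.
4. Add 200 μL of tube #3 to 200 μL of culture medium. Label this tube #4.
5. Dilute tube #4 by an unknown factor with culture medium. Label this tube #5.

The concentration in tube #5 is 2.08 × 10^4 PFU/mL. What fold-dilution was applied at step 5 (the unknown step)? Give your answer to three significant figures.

6.01-fold

Step 1: 0.25 mL + 6 mL = 6.25 mL total → factor 6.25/0.25 = 25
Step 2: 250 μL brought to 4000 μL → factor 4000/250 = 16
Step 3: 0.3 mL + 4.2 mL = 4.5 mL total → factor 4.5/0.3 = 15
Step 4: 200 μL + 200 μL = 400 μL total → factor 400/200 = 2
Step 5: unknown factor x
Product of known-step factors = 12000
Overall factor = 1.50 × 10^9 PFU/mL / (2.08 × 10^4 PFU/mL) = 72115
x = 72115 / 12000 = 6.01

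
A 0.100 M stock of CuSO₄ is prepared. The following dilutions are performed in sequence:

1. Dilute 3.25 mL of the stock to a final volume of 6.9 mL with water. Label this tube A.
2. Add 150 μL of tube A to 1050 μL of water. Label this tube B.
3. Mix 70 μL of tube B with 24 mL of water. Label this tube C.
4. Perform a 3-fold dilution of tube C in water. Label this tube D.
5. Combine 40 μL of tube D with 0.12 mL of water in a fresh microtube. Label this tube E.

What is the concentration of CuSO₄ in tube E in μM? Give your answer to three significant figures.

1.43 μM

Step 1: 3.25 mL brought to 6.9 mL → factor 6.9/3.25 = 2.1231
Step 2: 150 μL + 1050 μL = 1200 μL total → factor 1200/150 = 8
Step 3: 70 μL + 24 mL = 24070 μL total → factor 24070/70 = 343.86
Step 4: 3-fold → factor 3
Step 5: 40 μL + 0.12 mL = 160 μL total → factor 160/40 = 4
Overall dilution factor = 2.1231 × 8 × 343.86 × 3 × 4 = 70083
Final = 0.100 M / 70083 = 1.427 × 10^-6 M = 1.43 μM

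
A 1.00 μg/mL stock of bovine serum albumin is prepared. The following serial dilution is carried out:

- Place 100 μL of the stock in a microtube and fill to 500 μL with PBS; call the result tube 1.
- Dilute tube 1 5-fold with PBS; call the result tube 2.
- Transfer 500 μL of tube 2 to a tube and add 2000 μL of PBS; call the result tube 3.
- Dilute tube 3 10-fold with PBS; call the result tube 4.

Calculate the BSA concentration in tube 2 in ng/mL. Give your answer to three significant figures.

40.0 ng/mL

Step 1: 100 μL brought to 500 μL → factor 500/100 = 5
Step 2: 5-fold → factor 5
Dilution factor through tube 2 = 5 × 5 = 25
[tube 2] = 1.00 μg/mL / 25 = 0.04000 μg/mL = 40.0 ng/mL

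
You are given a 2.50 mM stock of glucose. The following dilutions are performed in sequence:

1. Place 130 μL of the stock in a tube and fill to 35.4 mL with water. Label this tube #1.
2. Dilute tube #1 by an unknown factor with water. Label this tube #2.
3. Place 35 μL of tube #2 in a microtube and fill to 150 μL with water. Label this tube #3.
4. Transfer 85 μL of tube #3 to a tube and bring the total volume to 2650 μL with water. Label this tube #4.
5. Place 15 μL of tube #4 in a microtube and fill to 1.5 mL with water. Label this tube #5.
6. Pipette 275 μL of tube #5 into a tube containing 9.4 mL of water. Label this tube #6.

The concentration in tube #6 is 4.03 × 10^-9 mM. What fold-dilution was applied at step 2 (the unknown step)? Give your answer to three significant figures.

Step 1: 130 μL brought to 35.4 mL → factor 35400/130 = 272.31
Step 2: unknown factor x
Step 3: 35 μL brought to 150 μL → factor 150/35 = 4.2857
Step 4: 85 μL brought to 2650 μL → factor 2650/85 = 31.176
Step 5: 15 μL brought to 1.5 mL → factor 1500/15 = 100
Step 6: 275 μL + 9.4 mL = 9675 μL total → factor 9675/275 = 35.182
Product of known-step factors = 1.2801 × 10^8
Overall factor = 2.50 mM / (4.03 × 10^-9 mM) = 6.2035 × 10^8
x = 6.2035 × 10^8 / 1.2801 × 10^8 = 4.85

4.85-fold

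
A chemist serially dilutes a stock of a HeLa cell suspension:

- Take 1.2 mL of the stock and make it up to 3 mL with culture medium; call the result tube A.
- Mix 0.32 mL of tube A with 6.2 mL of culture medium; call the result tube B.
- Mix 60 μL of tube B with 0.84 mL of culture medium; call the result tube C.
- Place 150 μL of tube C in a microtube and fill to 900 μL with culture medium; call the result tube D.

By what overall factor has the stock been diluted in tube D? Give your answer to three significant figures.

4.58 × 10^3

Step 1: 1.2 mL brought to 3 mL → factor 3/1.2 = 2.5
Step 2: 0.32 mL + 6.2 mL = 6.52 mL total → factor 6.52/0.32 = 20.375
Step 3: 60 μL + 0.84 mL = 900 μL total → factor 900/60 = 15
Step 4: 150 μL brought to 900 μL → factor 900/150 = 6
Overall dilution factor = 2.5 × 20.375 × 15 × 6 = 4584.4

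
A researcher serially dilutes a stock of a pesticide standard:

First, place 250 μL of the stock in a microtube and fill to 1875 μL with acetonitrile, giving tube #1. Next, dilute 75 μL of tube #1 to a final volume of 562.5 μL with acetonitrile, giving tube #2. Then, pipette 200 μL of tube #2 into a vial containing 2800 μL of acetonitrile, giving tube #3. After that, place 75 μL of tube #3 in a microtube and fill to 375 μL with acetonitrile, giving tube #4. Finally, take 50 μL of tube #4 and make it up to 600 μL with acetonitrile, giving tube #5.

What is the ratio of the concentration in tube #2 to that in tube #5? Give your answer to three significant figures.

900

Step 1: 250 μL brought to 1875 μL → factor 1875/250 = 7.5
Step 2: 75 μL brought to 562.5 μL → factor 562.5/75 = 7.5
Step 3: 200 μL + 2800 μL = 3000 μL total → factor 3000/200 = 15
Step 4: 75 μL brought to 375 μL → factor 375/75 = 5
Step 5: 50 μL brought to 600 μL → factor 600/50 = 12
Dilution factor to tube #2 = 56.25; to tube #5 = 50625
[tube #2]/[tube #5] = (factor to tube #5)/(factor to tube #2) = 50625/56.25 = 900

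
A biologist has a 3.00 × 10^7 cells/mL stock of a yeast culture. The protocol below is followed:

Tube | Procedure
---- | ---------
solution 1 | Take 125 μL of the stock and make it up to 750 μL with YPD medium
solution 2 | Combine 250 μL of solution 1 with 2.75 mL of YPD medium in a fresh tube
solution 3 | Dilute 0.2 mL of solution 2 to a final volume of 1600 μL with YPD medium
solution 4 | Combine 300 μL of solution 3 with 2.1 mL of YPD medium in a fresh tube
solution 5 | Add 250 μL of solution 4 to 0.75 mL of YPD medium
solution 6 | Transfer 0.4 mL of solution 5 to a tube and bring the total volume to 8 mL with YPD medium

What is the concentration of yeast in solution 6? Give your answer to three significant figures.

81.4 cells/mL

Step 1: 125 μL brought to 750 μL → factor 750/125 = 6
Step 2: 250 μL + 2.75 mL = 3000 μL total → factor 3000/250 = 12
Step 3: 0.2 mL brought to 1600 μL → factor 1.6/0.2 = 8
Step 4: 300 μL + 2.1 mL = 2400 μL total → factor 2400/300 = 8
Step 5: 250 μL + 0.75 mL = 1000 μL total → factor 1000/250 = 4
Step 6: 0.4 mL brought to 8 mL → factor 8/0.4 = 20
Overall dilution factor = 6 × 12 × 8 × 8 × 4 × 20 = 3.6864 × 10^5
Final = 3.00 × 10^7 cells/mL / 3.6864 × 10^5 = 81.4 cells/mL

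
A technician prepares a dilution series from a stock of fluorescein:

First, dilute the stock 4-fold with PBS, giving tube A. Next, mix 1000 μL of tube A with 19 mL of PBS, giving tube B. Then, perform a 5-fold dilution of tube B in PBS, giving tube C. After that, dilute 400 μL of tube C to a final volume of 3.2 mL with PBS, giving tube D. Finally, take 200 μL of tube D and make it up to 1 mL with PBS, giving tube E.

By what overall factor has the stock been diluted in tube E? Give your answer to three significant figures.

Step 1: 4-fold → factor 4
Step 2: 1000 μL + 19 mL = 20000 μL total → factor 20000/1000 = 20
Step 3: 5-fold → factor 5
Step 4: 400 μL brought to 3.2 mL → factor 3200/400 = 8
Step 5: 200 μL brought to 1 mL → factor 1000/200 = 5
Overall dilution factor = 4 × 20 × 5 × 8 × 5 = 16000

1.60 × 10^4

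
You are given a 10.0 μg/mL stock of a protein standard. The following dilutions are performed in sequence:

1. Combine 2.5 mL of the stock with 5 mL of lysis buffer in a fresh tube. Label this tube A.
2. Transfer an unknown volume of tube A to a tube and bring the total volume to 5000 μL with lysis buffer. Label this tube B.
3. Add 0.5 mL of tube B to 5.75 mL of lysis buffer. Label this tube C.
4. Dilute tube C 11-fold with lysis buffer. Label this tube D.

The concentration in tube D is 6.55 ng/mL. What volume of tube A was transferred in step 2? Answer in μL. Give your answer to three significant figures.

1.35 × 10^3 μL

Step 1: 2.5 mL + 5 mL = 7.5 mL total → factor 7.5/2.5 = 3
Step 2: v brought to 5000 μL → factor = 5000 μL/v
Step 3: 0.5 mL + 5.75 mL = 6.25 mL total → factor 6.25/0.5 = 12.5
Step 4: 11-fold → factor 11
Product of known-step factors = 412.5
Overall factor = 10.0 μg/mL / (6.55 ng/mL) = 1526.7
Step-2 factor = 1526.7 / 412.5 = 3.7011
v = 5000 μL / 3.7011 = 1.35 × 10^3 μL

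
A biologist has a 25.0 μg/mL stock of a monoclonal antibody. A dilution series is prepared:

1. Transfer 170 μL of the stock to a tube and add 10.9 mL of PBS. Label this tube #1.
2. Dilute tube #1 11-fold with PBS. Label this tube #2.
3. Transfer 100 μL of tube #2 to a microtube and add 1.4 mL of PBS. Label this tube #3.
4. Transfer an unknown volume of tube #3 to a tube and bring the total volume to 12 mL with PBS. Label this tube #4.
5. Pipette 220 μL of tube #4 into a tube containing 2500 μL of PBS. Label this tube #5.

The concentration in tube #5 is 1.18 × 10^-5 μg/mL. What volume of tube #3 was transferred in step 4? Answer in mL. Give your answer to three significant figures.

Step 1: 170 μL + 10.9 mL = 11070 μL total → factor 11070/170 = 65.118
Step 2: 11-fold → factor 11
Step 3: 100 μL + 1.4 mL = 1500 μL total → factor 1500/100 = 15
Step 4: v brought to 12 mL → factor = 12 mL/v
Step 5: 220 μL + 2500 μL = 2720 μL total → factor 2720/220 = 12.364
Product of known-step factors = 1.3284 × 10^5
Overall factor = 25.0 μg/mL / (1.18 × 10^-5 μg/mL) = 2.1186 × 10^6
Step-4 factor = 2.1186 × 10^6 / 1.3284 × 10^5 = 15.949
v = 12 mL / 15.949 = 0.752 mL

0.752 mL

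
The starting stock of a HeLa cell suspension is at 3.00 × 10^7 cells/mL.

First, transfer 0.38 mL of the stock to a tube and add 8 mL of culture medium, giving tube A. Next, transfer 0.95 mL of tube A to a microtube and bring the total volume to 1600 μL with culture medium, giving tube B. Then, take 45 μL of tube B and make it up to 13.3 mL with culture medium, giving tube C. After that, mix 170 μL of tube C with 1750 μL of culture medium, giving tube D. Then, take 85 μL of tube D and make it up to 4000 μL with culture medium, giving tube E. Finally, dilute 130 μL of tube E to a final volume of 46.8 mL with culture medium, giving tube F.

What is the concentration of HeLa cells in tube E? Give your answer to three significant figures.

5.14 cells/mL

Step 1: 0.38 mL + 8 mL = 8.38 mL total → factor 8.38/0.38 = 22.053
Step 2: 0.95 mL brought to 1600 μL → factor 1.6/0.95 = 1.6842
Step 3: 45 μL brought to 13.3 mL → factor 13300/45 = 295.56
Step 4: 170 μL + 1750 μL = 1920 μL total → factor 1920/170 = 11.294
Step 5: 85 μL brought to 4000 μL → factor 4000/85 = 47.059
Dilution factor through tube E = 22.053 × 1.6842 × 295.56 × 11.294 × 47.059 = 5.8343 × 10^6
[tube E] = 3.00 × 10^7 cells/mL / 5.8343 × 10^6 = 5.14 cells/mL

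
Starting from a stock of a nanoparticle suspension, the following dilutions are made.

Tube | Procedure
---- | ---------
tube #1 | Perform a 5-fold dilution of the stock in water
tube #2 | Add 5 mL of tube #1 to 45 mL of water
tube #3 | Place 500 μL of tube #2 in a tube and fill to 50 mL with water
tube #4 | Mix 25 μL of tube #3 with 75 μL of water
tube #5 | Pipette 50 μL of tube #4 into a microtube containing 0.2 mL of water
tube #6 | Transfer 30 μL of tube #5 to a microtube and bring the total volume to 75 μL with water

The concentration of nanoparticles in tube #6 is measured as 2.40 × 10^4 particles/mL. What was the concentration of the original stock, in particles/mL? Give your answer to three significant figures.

Step 1: 5-fold → factor 5
Step 2: 5 mL + 45 mL = 50 mL total → factor 50/5 = 10
Step 3: 500 μL brought to 50 mL → factor 50000/500 = 100
Step 4: 25 μL + 75 μL = 100 μL total → factor 100/25 = 4
Step 5: 50 μL + 0.2 mL = 250 μL total → factor 250/50 = 5
Step 6: 30 μL brought to 75 μL → factor 75/30 = 2.5
Overall dilution factor = 5 × 10 × 100 × 4 × 5 × 2.5 = 2.5 × 10^5
Stock = 2.40 × 10^4 particles/mL × 2.5 × 10^5 = 6.00 × 10^9 particles/mL

6.00 × 10^9 particles/mL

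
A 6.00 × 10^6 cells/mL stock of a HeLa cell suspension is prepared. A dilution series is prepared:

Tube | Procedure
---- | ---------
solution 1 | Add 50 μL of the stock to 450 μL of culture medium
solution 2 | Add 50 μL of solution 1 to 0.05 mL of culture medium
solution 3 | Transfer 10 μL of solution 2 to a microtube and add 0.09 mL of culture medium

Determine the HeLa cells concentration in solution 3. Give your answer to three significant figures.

Step 1: 50 μL + 450 μL = 500 μL total → factor 500/50 = 10
Step 2: 50 μL + 0.05 mL = 100 μL total → factor 100/50 = 2
Step 3: 10 μL + 0.09 mL = 100 μL total → factor 100/10 = 10
Overall dilution factor = 10 × 2 × 10 = 200
Final = 6.00 × 10^6 cells/mL / 200 = 3.00 × 10^4 cells/mL

3.00 × 10^4 cells/mL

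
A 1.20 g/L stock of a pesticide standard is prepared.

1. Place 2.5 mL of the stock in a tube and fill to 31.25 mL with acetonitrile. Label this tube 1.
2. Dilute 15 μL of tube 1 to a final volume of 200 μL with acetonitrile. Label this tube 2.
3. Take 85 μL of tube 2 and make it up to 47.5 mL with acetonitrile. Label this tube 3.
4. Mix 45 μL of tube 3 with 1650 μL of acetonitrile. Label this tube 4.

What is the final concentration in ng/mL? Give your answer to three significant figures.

0.342 ng/mL

Step 1: 2.5 mL brought to 31.25 mL → factor 31.25/2.5 = 12.5
Step 2: 15 μL brought to 200 μL → factor 200/15 = 13.333
Step 3: 85 μL brought to 47.5 mL → factor 47500/85 = 558.82
Step 4: 45 μL + 1650 μL = 1695 μL total → factor 1695/45 = 37.667
Overall dilution factor = 12.5 × 13.333 × 558.82 × 37.667 = 3.5082 × 10^6
Final = 1.20 g/L / 3.5082 × 10^6 = 3.421 × 10^-7 g/L = 0.342 ng/mL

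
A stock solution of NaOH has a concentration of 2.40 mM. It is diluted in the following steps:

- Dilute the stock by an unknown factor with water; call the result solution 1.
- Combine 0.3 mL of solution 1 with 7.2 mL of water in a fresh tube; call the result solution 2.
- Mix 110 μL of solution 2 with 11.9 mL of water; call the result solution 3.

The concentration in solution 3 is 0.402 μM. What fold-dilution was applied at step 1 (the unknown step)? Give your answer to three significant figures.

Step 1: unknown factor x
Step 2: 0.3 mL + 7.2 mL = 7.5 mL total → factor 7.5/0.3 = 25
Step 3: 110 μL + 11.9 mL = 12010 μL total → factor 12010/110 = 109.18
Product of known-step factors = 2729.5
Overall factor = 2.40 mM / (0.402 μM) = 5970.1
x = 5970.1 / 2729.5 = 2.19

2.19-fold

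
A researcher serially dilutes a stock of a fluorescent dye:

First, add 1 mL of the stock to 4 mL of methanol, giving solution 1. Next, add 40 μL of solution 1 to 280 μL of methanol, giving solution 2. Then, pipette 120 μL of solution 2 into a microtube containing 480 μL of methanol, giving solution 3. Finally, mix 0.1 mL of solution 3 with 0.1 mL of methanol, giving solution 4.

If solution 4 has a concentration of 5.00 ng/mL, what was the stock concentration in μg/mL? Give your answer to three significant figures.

Step 1: 1 mL + 4 mL = 5 mL total → factor 5/1 = 5
Step 2: 40 μL + 280 μL = 320 μL total → factor 320/40 = 8
Step 3: 120 μL + 480 μL = 600 μL total → factor 600/120 = 5
Step 4: 0.1 mL + 0.1 mL = 0.2 mL total → factor 0.2/0.1 = 2
Overall dilution factor = 5 × 8 × 5 × 2 = 400
Stock = 5.00 ng/mL × 400 = 2000 ng/mL = 2.00 μg/mL

2.00 μg/mL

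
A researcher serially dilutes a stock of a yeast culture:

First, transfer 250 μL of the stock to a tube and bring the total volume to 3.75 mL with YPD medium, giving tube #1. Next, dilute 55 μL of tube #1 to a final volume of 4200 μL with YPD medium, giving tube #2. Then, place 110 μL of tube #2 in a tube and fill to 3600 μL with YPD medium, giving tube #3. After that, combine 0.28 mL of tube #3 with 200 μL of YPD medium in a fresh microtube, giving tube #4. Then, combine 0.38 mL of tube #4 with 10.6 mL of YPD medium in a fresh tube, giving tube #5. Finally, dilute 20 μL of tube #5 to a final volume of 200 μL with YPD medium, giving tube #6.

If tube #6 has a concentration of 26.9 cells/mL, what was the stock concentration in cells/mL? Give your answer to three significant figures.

Step 1: 250 μL brought to 3.75 mL → factor 3750/250 = 15
Step 2: 55 μL brought to 4200 μL → factor 4200/55 = 76.364
Step 3: 110 μL brought to 3600 μL → factor 3600/110 = 32.727
Step 4: 0.28 mL + 200 μL = 0.48 mL total → factor 0.48/0.28 = 1.7143
Step 5: 0.38 mL + 10.6 mL = 10.98 mL total → factor 10.98/0.38 = 28.895
Step 6: 20 μL brought to 200 μL → factor 200/20 = 10
Overall dilution factor = 15 × 76.364 × 32.727 × 1.7143 × 28.895 × 10 = 1.8569 × 10^7
Stock = 26.9 cells/mL × 1.8569 × 10^7 = 5.00 × 10^8 cells/mL

5.00 × 10^8 cells/mL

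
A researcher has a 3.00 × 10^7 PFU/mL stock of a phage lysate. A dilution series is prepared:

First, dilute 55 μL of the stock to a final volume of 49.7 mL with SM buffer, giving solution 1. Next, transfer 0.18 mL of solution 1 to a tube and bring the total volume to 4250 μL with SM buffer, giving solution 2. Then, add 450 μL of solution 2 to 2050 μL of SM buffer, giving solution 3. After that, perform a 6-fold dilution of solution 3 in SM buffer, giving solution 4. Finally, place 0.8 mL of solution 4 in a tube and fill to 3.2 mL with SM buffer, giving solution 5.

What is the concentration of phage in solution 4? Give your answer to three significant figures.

42.2 PFU/mL

Step 1: 55 μL brought to 49.7 mL → factor 49700/55 = 903.64
Step 2: 0.18 mL brought to 4250 μL → factor 4.25/0.18 = 23.611
Step 3: 450 μL + 2050 μL = 2500 μL total → factor 2500/450 = 5.5556
Step 4: 6-fold → factor 6
Dilution factor through solution 4 = 903.64 × 23.611 × 5.5556 × 6 = 7.112 × 10^5
[solution 4] = 3.00 × 10^7 PFU/mL / 7.112 × 10^5 = 42.2 PFU/mL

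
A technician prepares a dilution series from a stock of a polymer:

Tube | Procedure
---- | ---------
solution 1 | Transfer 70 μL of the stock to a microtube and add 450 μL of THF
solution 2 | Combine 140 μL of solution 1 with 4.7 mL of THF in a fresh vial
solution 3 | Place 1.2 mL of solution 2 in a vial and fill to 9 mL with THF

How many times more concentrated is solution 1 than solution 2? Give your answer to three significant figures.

34.6

Step 1: 70 μL + 450 μL = 520 μL total → factor 520/70 = 7.4286
Step 2: 140 μL + 4.7 mL = 4840 μL total → factor 4840/140 = 34.571
Dilution factor to solution 1 = 7.4286; to solution 2 = 256.82
[solution 1]/[solution 2] = (factor to solution 2)/(factor to solution 1) = 256.82/7.4286 = 34.6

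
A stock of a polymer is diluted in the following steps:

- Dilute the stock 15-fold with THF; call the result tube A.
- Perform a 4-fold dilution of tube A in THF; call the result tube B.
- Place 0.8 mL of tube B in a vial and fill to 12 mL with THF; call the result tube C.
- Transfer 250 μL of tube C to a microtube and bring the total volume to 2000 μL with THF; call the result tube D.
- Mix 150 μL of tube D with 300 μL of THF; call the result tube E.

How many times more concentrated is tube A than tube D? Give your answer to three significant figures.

480

Step 1: 15-fold → factor 15
Step 2: 4-fold → factor 4
Step 3: 0.8 mL brought to 12 mL → factor 12/0.8 = 15
Step 4: 250 μL brought to 2000 μL → factor 2000/250 = 8
Dilution factor to tube A = 15; to tube D = 7200
[tube A]/[tube D] = (factor to tube D)/(factor to tube A) = 7200/15 = 480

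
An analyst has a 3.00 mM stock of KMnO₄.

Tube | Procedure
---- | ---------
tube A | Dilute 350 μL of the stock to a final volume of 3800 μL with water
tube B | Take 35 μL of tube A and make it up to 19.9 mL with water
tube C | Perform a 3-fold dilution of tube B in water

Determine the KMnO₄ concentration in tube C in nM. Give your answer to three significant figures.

Step 1: 350 μL brought to 3800 μL → factor 3800/350 = 10.857
Step 2: 35 μL brought to 19.9 mL → factor 19900/35 = 568.57
Step 3: 3-fold → factor 3
Overall dilution factor = 10.857 × 568.57 × 3 = 18519
Final = 3.00 mM / 18519 = 0.0001620 mM = 162 nM

162 nM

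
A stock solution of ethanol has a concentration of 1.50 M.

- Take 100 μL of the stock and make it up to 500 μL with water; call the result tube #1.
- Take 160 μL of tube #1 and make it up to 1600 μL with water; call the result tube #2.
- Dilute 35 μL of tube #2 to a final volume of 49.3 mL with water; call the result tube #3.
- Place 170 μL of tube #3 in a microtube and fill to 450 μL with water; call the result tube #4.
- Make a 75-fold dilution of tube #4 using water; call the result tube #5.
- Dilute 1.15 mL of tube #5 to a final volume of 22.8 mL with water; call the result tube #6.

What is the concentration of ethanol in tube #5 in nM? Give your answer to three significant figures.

107 nM

Step 1: 100 μL brought to 500 μL → factor 500/100 = 5
Step 2: 160 μL brought to 1600 μL → factor 1600/160 = 10
Step 3: 35 μL brought to 49.3 mL → factor 49300/35 = 1408.6
Step 4: 170 μL brought to 450 μL → factor 450/170 = 2.6471
Step 5: 75-fold → factor 75
Dilution factor through tube #5 = 5 × 10 × 1408.6 × 2.6471 × 75 = 1.3982 × 10^7
[tube #5] = 1.50 M / 1.3982 × 10^7 = 1.073 × 10^-7 M = 107 nM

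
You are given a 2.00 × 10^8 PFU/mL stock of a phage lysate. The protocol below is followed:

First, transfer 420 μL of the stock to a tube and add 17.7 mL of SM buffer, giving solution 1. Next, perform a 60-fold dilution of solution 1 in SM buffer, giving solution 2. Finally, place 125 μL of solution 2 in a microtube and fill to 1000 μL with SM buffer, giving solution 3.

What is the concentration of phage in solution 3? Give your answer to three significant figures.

9.66 × 10^3 PFU/mL

Step 1: 420 μL + 17.7 mL = 18120 μL total → factor 18120/420 = 43.143
Step 2: 60-fold → factor 60
Step 3: 125 μL brought to 1000 μL → factor 1000/125 = 8
Overall dilution factor = 43.143 × 60 × 8 = 20709
Final = 2.00 × 10^8 PFU/mL / 20709 = 9.66 × 10^3 PFU/mL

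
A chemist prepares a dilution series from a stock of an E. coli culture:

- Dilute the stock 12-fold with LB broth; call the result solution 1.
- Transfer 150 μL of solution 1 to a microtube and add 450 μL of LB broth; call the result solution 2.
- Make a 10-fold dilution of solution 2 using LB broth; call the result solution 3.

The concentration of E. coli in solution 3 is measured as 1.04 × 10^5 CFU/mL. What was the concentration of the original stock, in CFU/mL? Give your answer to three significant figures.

4.99 × 10^7 CFU/mL

Step 1: 12-fold → factor 12
Step 2: 150 μL + 450 μL = 600 μL total → factor 600/150 = 4
Step 3: 10-fold → factor 10
Overall dilution factor = 12 × 4 × 10 = 480
Stock = 1.04 × 10^5 CFU/mL × 480 = 4.99 × 10^7 CFU/mL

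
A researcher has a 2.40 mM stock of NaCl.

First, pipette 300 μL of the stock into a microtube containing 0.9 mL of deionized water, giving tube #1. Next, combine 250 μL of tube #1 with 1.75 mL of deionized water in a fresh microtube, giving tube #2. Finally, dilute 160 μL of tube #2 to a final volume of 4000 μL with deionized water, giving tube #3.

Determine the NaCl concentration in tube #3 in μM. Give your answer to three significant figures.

3.00 μM

Step 1: 300 μL + 0.9 mL = 1200 μL total → factor 1200/300 = 4
Step 2: 250 μL + 1.75 mL = 2000 μL total → factor 2000/250 = 8
Step 3: 160 μL brought to 4000 μL → factor 4000/160 = 25
Overall dilution factor = 4 × 8 × 25 = 800
Final = 2.40 mM / 800 = 0.003000 mM = 3.00 μM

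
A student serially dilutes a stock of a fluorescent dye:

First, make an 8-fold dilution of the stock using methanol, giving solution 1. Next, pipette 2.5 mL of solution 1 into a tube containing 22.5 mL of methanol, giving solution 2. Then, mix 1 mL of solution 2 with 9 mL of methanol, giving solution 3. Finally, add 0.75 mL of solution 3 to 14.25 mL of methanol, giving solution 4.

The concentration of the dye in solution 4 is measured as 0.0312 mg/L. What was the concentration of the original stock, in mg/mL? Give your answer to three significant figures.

0.499 mg/mL

Step 1: 8-fold → factor 8
Step 2: 2.5 mL + 22.5 mL = 25 mL total → factor 25/2.5 = 10
Step 3: 1 mL + 9 mL = 10 mL total → factor 10/1 = 10
Step 4: 0.75 mL + 14.25 mL = 15 mL total → factor 15/0.75 = 20
Overall dilution factor = 8 × 10 × 10 × 20 = 16000
Stock = 0.0312 mg/L × 16000 = 499.2 mg/L = 0.499 mg/mL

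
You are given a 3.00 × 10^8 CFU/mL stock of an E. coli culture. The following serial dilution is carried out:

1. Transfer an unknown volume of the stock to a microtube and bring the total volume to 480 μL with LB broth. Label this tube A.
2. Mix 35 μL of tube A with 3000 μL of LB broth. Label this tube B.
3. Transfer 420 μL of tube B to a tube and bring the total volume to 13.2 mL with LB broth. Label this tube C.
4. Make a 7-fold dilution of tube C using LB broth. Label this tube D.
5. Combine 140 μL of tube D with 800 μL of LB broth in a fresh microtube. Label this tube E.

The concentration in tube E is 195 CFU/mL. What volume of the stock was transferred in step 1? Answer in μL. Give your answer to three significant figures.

40.0 μL

Step 1: v brought to 480 μL → factor = 480 μL/v
Step 2: 35 μL + 3000 μL = 3035 μL total → factor 3035/35 = 86.714
Step 3: 420 μL brought to 13.2 mL → factor 13200/420 = 31.429
Step 4: 7-fold → factor 7
Step 5: 140 μL + 800 μL = 940 μL total → factor 940/140 = 6.7143
Product of known-step factors = 1.2809 × 10^5
Overall factor = 3.00 × 10^8 CFU/mL / (195 CFU/mL) = 1.5385 × 10^6
Step-1 factor = 1.5385 × 10^6 / 1.2809 × 10^5 = 12.011
v = 480 μL / 12.011 = 40.0 μL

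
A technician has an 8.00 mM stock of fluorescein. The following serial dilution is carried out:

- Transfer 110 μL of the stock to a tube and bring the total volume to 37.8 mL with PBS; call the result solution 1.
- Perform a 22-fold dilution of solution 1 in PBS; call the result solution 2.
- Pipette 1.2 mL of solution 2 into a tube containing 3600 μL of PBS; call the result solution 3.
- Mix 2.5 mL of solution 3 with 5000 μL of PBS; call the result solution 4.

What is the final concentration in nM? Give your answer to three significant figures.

88.2 nM

Step 1: 110 μL brought to 37.8 mL → factor 37800/110 = 343.64
Step 2: 22-fold → factor 22
Step 3: 1.2 mL + 3600 μL = 4.8 mL total → factor 4.8/1.2 = 4
Step 4: 2.5 mL + 5000 μL = 7.5 mL total → factor 7.5/2.5 = 3
Overall dilution factor = 343.64 × 22 × 4 × 3 = 90720
Final = 8.00 mM / 90720 = 8.818 × 10^-5 mM = 88.2 nM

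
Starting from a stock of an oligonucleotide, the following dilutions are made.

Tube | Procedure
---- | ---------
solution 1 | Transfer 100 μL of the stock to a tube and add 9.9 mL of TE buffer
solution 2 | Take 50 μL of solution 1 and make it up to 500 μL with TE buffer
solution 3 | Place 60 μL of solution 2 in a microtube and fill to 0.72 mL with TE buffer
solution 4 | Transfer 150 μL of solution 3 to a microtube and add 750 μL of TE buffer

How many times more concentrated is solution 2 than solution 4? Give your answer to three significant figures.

Step 1: 100 μL + 9.9 mL = 10000 μL total → factor 10000/100 = 100
Step 2: 50 μL brought to 500 μL → factor 500/50 = 10
Step 3: 60 μL brought to 0.72 mL → factor 720/60 = 12
Step 4: 150 μL + 750 μL = 900 μL total → factor 900/150 = 6
Dilution factor to solution 2 = 1000; to solution 4 = 72000
[solution 2]/[solution 4] = (factor to solution 4)/(factor to solution 2) = 72000/1000 = 72.0

72.0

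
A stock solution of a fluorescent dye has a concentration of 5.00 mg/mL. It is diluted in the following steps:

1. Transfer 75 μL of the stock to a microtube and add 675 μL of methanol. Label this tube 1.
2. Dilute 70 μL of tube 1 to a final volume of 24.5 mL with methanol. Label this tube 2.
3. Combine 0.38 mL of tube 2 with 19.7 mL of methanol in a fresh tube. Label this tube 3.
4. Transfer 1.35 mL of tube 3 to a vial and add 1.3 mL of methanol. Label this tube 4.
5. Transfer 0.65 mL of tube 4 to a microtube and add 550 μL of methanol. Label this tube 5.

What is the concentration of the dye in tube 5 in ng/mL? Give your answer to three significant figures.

Step 1: 75 μL + 675 μL = 750 μL total → factor 750/75 = 10
Step 2: 70 μL brought to 24.5 mL → factor 24500/70 = 350
Step 3: 0.38 mL + 19.7 mL = 20.08 mL total → factor 20.08/0.38 = 52.842
Step 4: 1.35 mL + 1.3 mL = 2.65 mL total → factor 2.65/1.35 = 1.963
Step 5: 0.65 mL + 550 μL = 1.2 mL total → factor 1.2/0.65 = 1.8462
Overall dilution factor = 10 × 350 × 52.842 × 1.963 × 1.8462 = 6.7024 × 10^5
Final = 5.00 mg/mL / 6.7024 × 10^5 = 7.460 × 10^-6 mg/mL = 7.46 ng/mL

7.46 ng/mL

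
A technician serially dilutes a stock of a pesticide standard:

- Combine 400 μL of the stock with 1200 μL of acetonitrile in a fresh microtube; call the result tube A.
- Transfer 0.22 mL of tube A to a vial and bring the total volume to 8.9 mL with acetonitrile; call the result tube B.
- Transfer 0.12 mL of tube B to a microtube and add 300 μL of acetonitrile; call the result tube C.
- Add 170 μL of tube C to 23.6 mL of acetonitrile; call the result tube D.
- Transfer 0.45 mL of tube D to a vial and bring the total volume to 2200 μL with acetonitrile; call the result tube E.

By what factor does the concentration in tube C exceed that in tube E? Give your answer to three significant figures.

Step 1: 400 μL + 1200 μL = 1600 μL total → factor 1600/400 = 4
Step 2: 0.22 mL brought to 8.9 mL → factor 8.9/0.22 = 40.455
Step 3: 0.12 mL + 300 μL = 0.42 mL total → factor 0.42/0.12 = 3.5
Step 4: 170 μL + 23.6 mL = 23770 μL total → factor 23770/170 = 139.82
Step 5: 0.45 mL brought to 2200 μL → factor 2.2/0.45 = 4.8889
Dilution factor to tube C = 566.36; to tube E = 3.8716 × 10^5
[tube C]/[tube E] = (factor to tube E)/(factor to tube C) = 3.8716 × 10^5/566.36 = 684

684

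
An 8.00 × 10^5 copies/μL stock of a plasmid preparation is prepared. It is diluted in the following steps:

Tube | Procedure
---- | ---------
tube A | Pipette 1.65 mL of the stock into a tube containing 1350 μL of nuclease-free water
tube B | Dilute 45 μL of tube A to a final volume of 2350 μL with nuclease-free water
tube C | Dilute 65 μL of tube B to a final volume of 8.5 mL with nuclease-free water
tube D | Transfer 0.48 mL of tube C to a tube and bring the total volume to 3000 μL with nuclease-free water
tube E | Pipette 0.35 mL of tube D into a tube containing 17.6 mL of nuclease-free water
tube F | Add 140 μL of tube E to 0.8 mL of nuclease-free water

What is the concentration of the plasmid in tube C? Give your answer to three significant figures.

64.4 copies/μL

Step 1: 1.65 mL + 1350 μL = 3 mL total → factor 3/1.65 = 1.8182
Step 2: 45 μL brought to 2350 μL → factor 2350/45 = 52.222
Step 3: 65 μL brought to 8.5 mL → factor 8500/65 = 130.77
Dilution factor through tube C = 1.8182 × 52.222 × 130.77 = 12416
[tube C] = 8.00 × 10^5 copies/μL / 12416 = 64.4 copies/μL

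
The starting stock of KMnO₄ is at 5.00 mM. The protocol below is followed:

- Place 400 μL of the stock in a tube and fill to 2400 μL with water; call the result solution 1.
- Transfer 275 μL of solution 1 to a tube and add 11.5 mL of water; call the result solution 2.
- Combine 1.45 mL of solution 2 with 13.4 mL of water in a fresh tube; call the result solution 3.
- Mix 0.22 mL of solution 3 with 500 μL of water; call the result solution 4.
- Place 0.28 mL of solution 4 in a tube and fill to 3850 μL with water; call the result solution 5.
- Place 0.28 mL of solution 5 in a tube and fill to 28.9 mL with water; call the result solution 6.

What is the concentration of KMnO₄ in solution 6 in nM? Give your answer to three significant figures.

Step 1: 400 μL brought to 2400 μL → factor 2400/400 = 6
Step 2: 275 μL + 11.5 mL = 11775 μL total → factor 11775/275 = 42.818
Step 3: 1.45 mL + 13.4 mL = 14.85 mL total → factor 14.85/1.45 = 10.241
Step 4: 0.22 mL + 500 μL = 0.72 mL total → factor 0.72/0.22 = 3.2727
Step 5: 0.28 mL brought to 3850 μL → factor 3.85/0.28 = 13.75
Step 6: 0.28 mL brought to 28.9 mL → factor 28.9/0.28 = 103.21
Overall dilution factor = 6 × 42.818 × 10.241 × 3.2727 × 13.75 × 103.21 = 1.2221 × 10^7
Final = 5.00 mM / 1.2221 × 10^7 = 4.091 × 10^-7 mM = 0.409 nM

0.409 nM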